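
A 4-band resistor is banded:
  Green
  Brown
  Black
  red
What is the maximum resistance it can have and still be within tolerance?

Green → 5 (first significant figure)
Brown → 1 (second significant figure)
Black → ×1 multiplier
Red → ±2% tolerance
51 × 1 = 51 Ω
Maximum = 51 × (1 + 2/100) = 52.02 Ω.

52.02 Ω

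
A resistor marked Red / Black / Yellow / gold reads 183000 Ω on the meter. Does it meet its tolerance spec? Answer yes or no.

no

Red → 2 (first significant figure)
Black → 0 (second significant figure)
Yellow → ×10^4 multiplier
Gold → ±5% tolerance
20 × 10000 = 200000 Ω
Allowed range: 190000 Ω to 210000 Ω.
183000 Ω lies outside that range.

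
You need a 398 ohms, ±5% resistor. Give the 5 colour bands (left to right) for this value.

orange, white, grey, black, gold

398 Ω = 398 × 10^0.
3 → orange
9 → white
8 → grey
Multiplier 10^0 → black.
±5% tolerance → gold.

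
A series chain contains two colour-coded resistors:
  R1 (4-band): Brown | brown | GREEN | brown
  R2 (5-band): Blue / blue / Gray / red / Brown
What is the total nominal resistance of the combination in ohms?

1166800 Ω

R1: brown, brown → 11; green ×10^5 → 1100000 Ω.
R2: blue, blue, grey → 668; red ×10^2 → 66800 Ω.
Series: 1100000 + 66800 = 1166800 Ω.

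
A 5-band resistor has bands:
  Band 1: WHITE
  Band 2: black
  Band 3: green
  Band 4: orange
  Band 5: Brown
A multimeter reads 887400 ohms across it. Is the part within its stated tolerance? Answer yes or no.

no

White → 9 (first significant figure)
Black → 0 (second significant figure)
Green → 5 (third significant figure)
Orange → ×10^3 multiplier
Brown → ±1% tolerance
905 × 1000 = 905000 Ω
Allowed range: 895950 Ω to 914050 Ω.
887400 ohms lies outside that range.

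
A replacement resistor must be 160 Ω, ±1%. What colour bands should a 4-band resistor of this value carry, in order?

160 Ω = 16 × 10^1.
1 → brown
6 → blue
Multiplier 10^1 → brown.
±1% tolerance → brown.

brown, blue, brown, brown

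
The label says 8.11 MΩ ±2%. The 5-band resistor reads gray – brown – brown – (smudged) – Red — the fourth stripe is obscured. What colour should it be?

8110000 Ω = 811 × 10^4.
The fourth band is the multiplier, 10^4, which is yellow.

yellow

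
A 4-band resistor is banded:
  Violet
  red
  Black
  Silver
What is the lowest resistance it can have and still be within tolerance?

64.8 Ω

Violet → 7 (first significant figure)
Red → 2 (second significant figure)
Black → ×1 multiplier
Silver → ±10% tolerance
72 × 1 = 72 Ω
Lowest = 72 × (1 − 10/100) = 64.8 Ω.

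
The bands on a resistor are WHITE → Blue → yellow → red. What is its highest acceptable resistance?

979200 Ω

White → 9 (first significant figure)
Blue → 6 (second significant figure)
Yellow → ×10^4 multiplier
Red → ±2% tolerance
96 × 10000 = 960000 Ω
Highest = 960000 × (1 + 2/100) = 979200 Ω.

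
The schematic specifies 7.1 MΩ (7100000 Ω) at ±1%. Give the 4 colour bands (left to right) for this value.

7100000 Ω = 71 × 10^5.
7 → violet
1 → brown
Multiplier 10^5 → green.
±1% tolerance → brown.

violet, brown, green, brown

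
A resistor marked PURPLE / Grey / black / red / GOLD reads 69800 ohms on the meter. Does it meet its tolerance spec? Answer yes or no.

Violet → 7 (first significant figure)
Grey → 8 (second significant figure)
Black → 0 (third significant figure)
Red → ×10^2 multiplier
Gold → ±5% tolerance
780 × 100 = 78000 Ω
Allowed range: 74100 Ω to 81900 Ω.
69800 ohms lies outside that range.

no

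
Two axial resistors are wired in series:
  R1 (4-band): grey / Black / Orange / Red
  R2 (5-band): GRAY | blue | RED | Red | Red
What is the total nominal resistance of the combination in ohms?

R1: grey, black → 80; orange ×10^3 → 80000 Ω.
R2: grey, blue, red → 862; red ×10^2 → 86200 Ω.
Series: 80000 + 86200 = 166200 Ω.

166200 Ω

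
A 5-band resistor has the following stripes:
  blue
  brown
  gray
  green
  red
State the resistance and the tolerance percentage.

Blue → 6 (first significant figure)
Brown → 1 (second significant figure)
Grey → 8 (third significant figure)
Green → ×10^5 multiplier
Red → ±2% tolerance
618 × 100000 = 61800000 Ω

61800000 Ω ±2%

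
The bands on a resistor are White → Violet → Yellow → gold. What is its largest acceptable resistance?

1018500 Ω

White → 9 (first significant figure)
Violet → 7 (second significant figure)
Yellow → ×10^4 multiplier
Gold → ±5% tolerance
97 × 10000 = 970000 Ω
Largest = 970000 × (1 + 5/100) = 1018500 Ω.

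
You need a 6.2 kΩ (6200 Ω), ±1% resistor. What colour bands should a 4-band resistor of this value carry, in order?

blue, red, red, brown

6200 Ω = 62 × 10^2.
6 → blue
2 → red
Multiplier 10^2 → red.
±1% tolerance → brown.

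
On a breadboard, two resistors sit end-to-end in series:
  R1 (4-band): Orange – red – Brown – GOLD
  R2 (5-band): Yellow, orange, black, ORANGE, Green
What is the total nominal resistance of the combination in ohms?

R1: orange, red → 32; brown ×10 → 320 Ω.
R2: yellow, orange, black → 430; orange ×10^3 → 430000 Ω.
Series: 320 + 430000 = 430320 Ω.

430320 Ω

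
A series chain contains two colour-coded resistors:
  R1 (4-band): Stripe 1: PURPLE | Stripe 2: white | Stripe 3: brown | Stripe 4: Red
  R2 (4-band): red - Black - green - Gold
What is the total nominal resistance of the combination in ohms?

2000790 Ω

R1: violet, white → 79; brown ×10 → 790 Ω.
R2: red, black → 20; green ×10^5 → 2000000 Ω.
Series: 790 + 2000000 = 2000790 Ω.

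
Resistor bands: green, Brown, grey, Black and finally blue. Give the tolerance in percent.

±0.25%

The last band, blue, is the tolerance band.
Blue corresponds to ±0.25%.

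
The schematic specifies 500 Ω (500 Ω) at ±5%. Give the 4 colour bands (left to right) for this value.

green, black, brown, gold

500 Ω = 50 × 10^1.
5 → green
0 → black
Multiplier 10^1 → brown.
±5% tolerance → gold.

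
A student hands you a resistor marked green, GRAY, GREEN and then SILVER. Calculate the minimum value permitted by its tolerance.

Green → 5 (first significant figure)
Grey → 8 (second significant figure)
Green → ×10^5 multiplier
Silver → ±10% tolerance
58 × 100000 = 5800000 Ω
Minimum = 5800000 × (1 − 10/100) = 5220000 Ω.

5220000 Ω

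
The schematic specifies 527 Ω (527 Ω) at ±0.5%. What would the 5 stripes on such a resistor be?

527 Ω = 527 × 10^0.
5 → green
2 → red
7 → violet
Multiplier 10^0 → black.
±0.5% tolerance → green.

green, red, violet, black, green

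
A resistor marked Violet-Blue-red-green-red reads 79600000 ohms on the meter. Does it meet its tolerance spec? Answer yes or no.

no

Violet → 7 (first significant figure)
Blue → 6 (second significant figure)
Red → 2 (third significant figure)
Green → ×10^5 multiplier
Red → ±2% tolerance
762 × 100000 = 76200000 Ω
Allowed range: 74676000 Ω to 77724000 Ω.
79600000 ohms lies outside that range.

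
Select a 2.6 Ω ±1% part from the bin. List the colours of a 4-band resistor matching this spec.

red, blue, gold, brown

2.6 Ω = 26 × 10^-1.
2 → red
6 → blue
Multiplier 10^-1 → gold.
±1% tolerance → brown.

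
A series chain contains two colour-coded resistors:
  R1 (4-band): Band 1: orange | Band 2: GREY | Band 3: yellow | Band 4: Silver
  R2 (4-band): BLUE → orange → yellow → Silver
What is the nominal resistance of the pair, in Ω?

1010000 Ω

R1: orange, grey → 38; yellow ×10^4 → 380000 Ω.
R2: blue, orange → 63; yellow ×10^4 → 630000 Ω.
Series: 380000 + 630000 = 1010000 Ω.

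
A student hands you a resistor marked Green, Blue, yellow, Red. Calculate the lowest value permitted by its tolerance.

548800 Ω

Green → 5 (first significant figure)
Blue → 6 (second significant figure)
Yellow → ×10^4 multiplier
Red → ±2% tolerance
56 × 10000 = 560000 Ω
Lowest = 560000 × (1 − 2/100) = 548800 Ω.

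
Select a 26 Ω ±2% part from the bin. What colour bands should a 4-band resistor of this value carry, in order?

red, blue, black, red

26 Ω = 26 × 10^0.
2 → red
6 → blue
Multiplier 10^0 → black.
±2% tolerance → red.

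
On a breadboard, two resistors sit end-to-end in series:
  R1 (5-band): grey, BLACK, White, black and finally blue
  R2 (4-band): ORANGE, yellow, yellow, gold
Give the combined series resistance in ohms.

340809 Ω

R1: grey, black, white → 809; black ×1 → 809 Ω.
R2: orange, yellow → 34; yellow ×10^4 → 340000 Ω.
Series: 809 + 340000 = 340809 Ω.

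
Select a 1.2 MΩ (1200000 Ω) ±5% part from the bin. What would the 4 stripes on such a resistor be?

brown, red, green, gold

1200000 Ω = 12 × 10^5.
1 → brown
2 → red
Multiplier 10^5 → green.
±5% tolerance → gold.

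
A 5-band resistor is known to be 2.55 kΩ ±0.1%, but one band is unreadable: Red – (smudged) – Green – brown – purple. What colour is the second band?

green

2550 Ω = 255 × 10^1.
The second band gives digit 5 of the significand, and 5 is green.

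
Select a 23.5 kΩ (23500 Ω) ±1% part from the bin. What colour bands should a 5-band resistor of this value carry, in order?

23500 Ω = 235 × 10^2.
2 → red
3 → orange
5 → green
Multiplier 10^2 → red.
±1% tolerance → brown.

red, orange, green, red, brown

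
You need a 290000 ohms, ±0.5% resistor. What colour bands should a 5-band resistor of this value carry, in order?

red, white, black, orange, green

290000 Ω = 290 × 10^3.
2 → red
9 → white
0 → black
Multiplier 10^3 → orange.
±0.5% tolerance → green.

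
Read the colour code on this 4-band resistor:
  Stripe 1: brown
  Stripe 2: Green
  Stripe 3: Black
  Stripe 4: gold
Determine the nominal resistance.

15 Ω

Brown → 1 (first significant figure)
Green → 5 (second significant figure)
Black → ×1 multiplier
15 × 1 = 15 Ω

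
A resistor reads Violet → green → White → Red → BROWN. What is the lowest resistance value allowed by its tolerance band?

75141 Ω

Violet → 7 (first significant figure)
Green → 5 (second significant figure)
White → 9 (third significant figure)
Red → ×10^2 multiplier
Brown → ±1% tolerance
759 × 100 = 75900 Ω
Lowest = 75900 × (1 − 1/100) = 75141 Ω.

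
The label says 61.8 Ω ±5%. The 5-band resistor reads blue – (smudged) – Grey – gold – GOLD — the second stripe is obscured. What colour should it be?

brown

61.8 Ω = 618 × 10^-1.
The second band gives digit 1 of the significand, and 1 is brown.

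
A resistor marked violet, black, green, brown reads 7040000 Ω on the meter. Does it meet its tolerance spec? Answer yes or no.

Violet → 7 (first significant figure)
Black → 0 (second significant figure)
Green → ×10^5 multiplier
Brown → ±1% tolerance
70 × 100000 = 7000000 Ω
Allowed range: 6930000 Ω to 7070000 Ω.
7040000 Ω lies inside that range.

yes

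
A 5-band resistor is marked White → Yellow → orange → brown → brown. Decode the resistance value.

White → 9 (first significant figure)
Yellow → 4 (second significant figure)
Orange → 3 (third significant figure)
Brown → ×10 multiplier
943 × 10 = 9430 Ω

9430 Ω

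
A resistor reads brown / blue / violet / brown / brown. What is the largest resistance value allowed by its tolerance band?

Brown → 1 (first significant figure)
Blue → 6 (second significant figure)
Violet → 7 (third significant figure)
Brown → ×10 multiplier
Brown → ±1% tolerance
167 × 10 = 1670 Ω
Largest = 1670 × (1 + 1/100) = 1686.7 Ω.

1686.7 Ω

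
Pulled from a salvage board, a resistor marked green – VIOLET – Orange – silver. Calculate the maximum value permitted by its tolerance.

62700 Ω

Green → 5 (first significant figure)
Violet → 7 (second significant figure)
Orange → ×10^3 multiplier
Silver → ±10% tolerance
57 × 1000 = 57000 Ω
Maximum = 57000 × (1 + 10/100) = 62700 Ω.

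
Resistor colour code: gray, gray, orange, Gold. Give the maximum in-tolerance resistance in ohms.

92400 Ω

Grey → 8 (first significant figure)
Grey → 8 (second significant figure)
Orange → ×10^3 multiplier
Gold → ±5% tolerance
88 × 1000 = 88000 Ω
Maximum = 88000 × (1 + 5/100) = 92400 Ω.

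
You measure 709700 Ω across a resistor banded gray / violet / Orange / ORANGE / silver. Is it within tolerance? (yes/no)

Grey → 8 (first significant figure)
Violet → 7 (second significant figure)
Orange → 3 (third significant figure)
Orange → ×10^3 multiplier
Silver → ±10% tolerance
873 × 1000 = 873000 Ω
Allowed range: 785700 Ω to 960300 Ω.
709700 Ω lies outside that range.

no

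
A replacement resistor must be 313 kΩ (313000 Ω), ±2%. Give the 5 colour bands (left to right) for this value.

313000 Ω = 313 × 10^3.
3 → orange
1 → brown
3 → orange
Multiplier 10^3 → orange.
±2% tolerance → red.

orange, brown, orange, orange, red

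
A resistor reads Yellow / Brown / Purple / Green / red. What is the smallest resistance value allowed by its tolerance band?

40866000 Ω

Yellow → 4 (first significant figure)
Brown → 1 (second significant figure)
Violet → 7 (third significant figure)
Green → ×10^5 multiplier
Red → ±2% tolerance
417 × 100000 = 41700000 Ω
Smallest = 41700000 × (1 − 2/100) = 40866000 Ω.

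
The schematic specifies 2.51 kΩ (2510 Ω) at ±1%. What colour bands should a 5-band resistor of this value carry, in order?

2510 Ω = 251 × 10^1.
2 → red
5 → green
1 → brown
Multiplier 10^1 → brown.
±1% tolerance → brown.

red, green, brown, brown, brown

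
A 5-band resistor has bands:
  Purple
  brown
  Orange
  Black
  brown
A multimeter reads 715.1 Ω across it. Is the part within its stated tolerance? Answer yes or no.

Violet → 7 (first significant figure)
Brown → 1 (second significant figure)
Orange → 3 (third significant figure)
Black → ×1 multiplier
Brown → ±1% tolerance
713 × 1 = 713 Ω
Allowed range: 705.87 Ω to 720.13 Ω.
715.1 Ω lies inside that range.

yes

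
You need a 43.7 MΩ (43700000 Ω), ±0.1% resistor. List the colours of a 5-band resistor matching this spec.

43700000 Ω = 437 × 10^5.
4 → yellow
3 → orange
7 → violet
Multiplier 10^5 → green.
±0.1% tolerance → violet.

yellow, orange, violet, green, violet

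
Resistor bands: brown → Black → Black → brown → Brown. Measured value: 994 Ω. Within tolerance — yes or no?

yes

Brown → 1 (first significant figure)
Black → 0 (second significant figure)
Black → 0 (third significant figure)
Brown → ×10 multiplier
Brown → ±1% tolerance
100 × 10 = 1000 Ω
Allowed range: 990 Ω to 1010 Ω.
994 Ω lies inside that range.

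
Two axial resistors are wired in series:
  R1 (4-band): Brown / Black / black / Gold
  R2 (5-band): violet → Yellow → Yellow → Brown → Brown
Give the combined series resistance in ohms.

R1: brown, black → 10; black ×1 → 10 Ω.
R2: violet, yellow, yellow → 744; brown ×10 → 7440 Ω.
Series: 10 + 7440 = 7450 Ω.

7450 Ω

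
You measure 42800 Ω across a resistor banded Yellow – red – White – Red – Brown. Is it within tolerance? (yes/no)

Yellow → 4 (first significant figure)
Red → 2 (second significant figure)
White → 9 (third significant figure)
Red → ×10^2 multiplier
Brown → ±1% tolerance
429 × 100 = 42900 Ω
Allowed range: 42471 Ω to 43329 Ω.
42800 Ω lies inside that range.

yes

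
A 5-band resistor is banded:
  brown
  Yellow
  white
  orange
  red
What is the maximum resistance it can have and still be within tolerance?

Brown → 1 (first significant figure)
Yellow → 4 (second significant figure)
White → 9 (third significant figure)
Orange → ×10^3 multiplier
Red → ±2% tolerance
149 × 1000 = 149000 Ω
Maximum = 149000 × (1 + 2/100) = 151980 Ω.

151980 Ω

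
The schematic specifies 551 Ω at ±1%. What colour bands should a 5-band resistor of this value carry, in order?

green, green, brown, black, brown

551 Ω = 551 × 10^0.
5 → green
5 → green
1 → brown
Multiplier 10^0 → black.
±1% tolerance → brown.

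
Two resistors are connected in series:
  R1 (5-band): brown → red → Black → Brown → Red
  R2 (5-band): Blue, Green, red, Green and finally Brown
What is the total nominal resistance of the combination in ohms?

65201200 Ω

R1: brown, red, black → 120; brown ×10 → 1200 Ω.
R2: blue, green, red → 652; green ×10^5 → 65200000 Ω.
Series: 1200 + 65200000 = 65201200 Ω.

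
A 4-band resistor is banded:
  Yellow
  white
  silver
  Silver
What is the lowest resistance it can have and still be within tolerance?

0.441 Ω

Yellow → 4 (first significant figure)
White → 9 (second significant figure)
Silver → ×0.01 multiplier
Silver → ±10% tolerance
49 × 0.01 = 0.49 Ω
Lowest = 0.49 × (1 − 10/100) = 0.441 Ω.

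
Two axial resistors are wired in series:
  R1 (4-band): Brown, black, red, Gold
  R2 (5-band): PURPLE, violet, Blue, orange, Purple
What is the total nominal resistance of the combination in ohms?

777000 Ω

R1: brown, black → 10; red ×10^2 → 1000 Ω.
R2: violet, violet, blue → 776; orange ×10^3 → 776000 Ω.
Series: 1000 + 776000 = 777000 Ω.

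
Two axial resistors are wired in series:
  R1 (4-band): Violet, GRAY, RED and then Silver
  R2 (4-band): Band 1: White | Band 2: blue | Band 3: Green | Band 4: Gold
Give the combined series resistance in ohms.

R1: violet, grey → 78; red ×10^2 → 7800 Ω.
R2: white, blue → 96; green ×10^5 → 9600000 Ω.
Series: 7800 + 9600000 = 9607800 Ω.

9607800 Ω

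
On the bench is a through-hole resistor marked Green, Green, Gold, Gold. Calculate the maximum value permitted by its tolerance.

5.775 Ω

Green → 5 (first significant figure)
Green → 5 (second significant figure)
Gold → ×0.1 multiplier
Gold → ±5% tolerance
55 × 0.1 = 5.5 Ω
Maximum = 5.5 × (1 + 5/100) = 5.775 Ω.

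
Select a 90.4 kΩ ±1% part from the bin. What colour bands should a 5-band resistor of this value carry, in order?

90400 Ω = 904 × 10^2.
9 → white
0 → black
4 → yellow
Multiplier 10^2 → red.
±1% tolerance → brown.

white, black, yellow, red, brown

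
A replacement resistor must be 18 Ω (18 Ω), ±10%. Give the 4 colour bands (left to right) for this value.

brown, grey, black, silver

18 Ω = 18 × 10^0.
1 → brown
8 → grey
Multiplier 10^0 → black.
±10% tolerance → silver.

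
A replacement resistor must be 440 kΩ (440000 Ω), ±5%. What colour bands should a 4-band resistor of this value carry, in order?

yellow, yellow, yellow, gold

440000 Ω = 44 × 10^4.
4 → yellow
4 → yellow
Multiplier 10^4 → yellow.
±5% tolerance → gold.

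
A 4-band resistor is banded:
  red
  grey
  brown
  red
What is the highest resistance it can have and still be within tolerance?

285.6 Ω

Red → 2 (first significant figure)
Grey → 8 (second significant figure)
Brown → ×10 multiplier
Red → ±2% tolerance
28 × 10 = 280 Ω
Highest = 280 × (1 + 2/100) = 285.6 Ω.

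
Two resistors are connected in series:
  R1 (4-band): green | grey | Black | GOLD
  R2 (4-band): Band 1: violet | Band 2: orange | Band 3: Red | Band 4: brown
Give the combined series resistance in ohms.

R1: green, grey → 58; black ×1 → 58 Ω.
R2: violet, orange → 73; red ×10^2 → 7300 Ω.
Series: 58 + 7300 = 7358 Ω.

7358 Ω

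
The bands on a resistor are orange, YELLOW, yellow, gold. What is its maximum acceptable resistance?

357000 Ω

Orange → 3 (first significant figure)
Yellow → 4 (second significant figure)
Yellow → ×10^4 multiplier
Gold → ±5% tolerance
34 × 10000 = 340000 Ω
Maximum = 340000 × (1 + 5/100) = 357000 Ω.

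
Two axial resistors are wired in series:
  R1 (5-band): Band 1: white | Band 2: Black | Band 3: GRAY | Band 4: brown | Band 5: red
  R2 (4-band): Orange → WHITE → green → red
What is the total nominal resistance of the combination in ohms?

R1: white, black, grey → 908; brown ×10 → 9080 Ω.
R2: orange, white → 39; green ×10^5 → 3900000 Ω.
Series: 9080 + 3900000 = 3909080 Ω.

3909080 Ω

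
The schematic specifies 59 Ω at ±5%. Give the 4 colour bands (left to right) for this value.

green, white, black, gold

59 Ω = 59 × 10^0.
5 → green
9 → white
Multiplier 10^0 → black.
±5% tolerance → gold.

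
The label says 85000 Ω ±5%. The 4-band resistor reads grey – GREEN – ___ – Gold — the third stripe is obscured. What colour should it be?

orange

85000 Ω = 85 × 10^3.
The third band is the multiplier, 10^3, which is orange.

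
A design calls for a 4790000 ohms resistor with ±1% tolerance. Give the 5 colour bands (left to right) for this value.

4790000 Ω = 479 × 10^4.
4 → yellow
7 → violet
9 → white
Multiplier 10^4 → yellow.
±1% tolerance → brown.

yellow, violet, white, yellow, brown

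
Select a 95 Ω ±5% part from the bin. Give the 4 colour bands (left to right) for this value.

95 Ω = 95 × 10^0.
9 → white
5 → green
Multiplier 10^0 → black.
±5% tolerance → gold.

white, green, black, gold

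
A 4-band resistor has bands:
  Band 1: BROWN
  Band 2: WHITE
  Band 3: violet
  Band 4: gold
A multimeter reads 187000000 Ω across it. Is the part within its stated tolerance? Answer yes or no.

Brown → 1 (first significant figure)
White → 9 (second significant figure)
Violet → ×10^7 multiplier
Gold → ±5% tolerance
19 × 10000000 = 190000000 Ω
Allowed range: 180500000 Ω to 199500000 Ω.
187000000 Ω lies inside that range.

yes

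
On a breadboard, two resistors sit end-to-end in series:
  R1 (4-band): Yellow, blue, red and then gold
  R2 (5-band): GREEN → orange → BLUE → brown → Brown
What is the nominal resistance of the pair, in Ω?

R1: yellow, blue → 46; red ×10^2 → 4600 Ω.
R2: green, orange, blue → 536; brown ×10 → 5360 Ω.
Series: 4600 + 5360 = 9960 Ω.

9960 Ω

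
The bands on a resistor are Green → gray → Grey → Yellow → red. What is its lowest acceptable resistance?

5762400 Ω

Green → 5 (first significant figure)
Grey → 8 (second significant figure)
Grey → 8 (third significant figure)
Yellow → ×10^4 multiplier
Red → ±2% tolerance
588 × 10000 = 5880000 Ω
Lowest = 5880000 × (1 − 2/100) = 5762400 Ω.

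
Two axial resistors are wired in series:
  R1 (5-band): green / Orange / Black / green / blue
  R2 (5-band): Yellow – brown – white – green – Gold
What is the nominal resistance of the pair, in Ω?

94900000 Ω

R1: green, orange, black → 530; green ×10^5 → 53000000 Ω.
R2: yellow, brown, white → 419; green ×10^5 → 41900000 Ω.
Series: 53000000 + 41900000 = 94900000 Ω.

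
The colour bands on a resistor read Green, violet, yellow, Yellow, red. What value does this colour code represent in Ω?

Green → 5 (first significant figure)
Violet → 7 (second significant figure)
Yellow → 4 (third significant figure)
Yellow → ×10^4 multiplier
574 × 10000 = 5740000 Ω

5740000 Ω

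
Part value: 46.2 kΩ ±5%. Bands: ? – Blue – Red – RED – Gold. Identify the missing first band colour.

yellow

46200 Ω = 462 × 10^2.
The first band gives digit 4 of the significand, and 4 is yellow.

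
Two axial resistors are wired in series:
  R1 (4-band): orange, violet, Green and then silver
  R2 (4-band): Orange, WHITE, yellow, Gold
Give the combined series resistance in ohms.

4090000 Ω

R1: orange, violet → 37; green ×10^5 → 3700000 Ω.
R2: orange, white → 39; yellow ×10^4 → 390000 Ω.
Series: 3700000 + 390000 = 4090000 Ω.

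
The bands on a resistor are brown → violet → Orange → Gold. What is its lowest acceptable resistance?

16150 Ω

Brown → 1 (first significant figure)
Violet → 7 (second significant figure)
Orange → ×10^3 multiplier
Gold → ±5% tolerance
17 × 1000 = 17000 Ω
Lowest = 17000 × (1 − 5/100) = 16150 Ω.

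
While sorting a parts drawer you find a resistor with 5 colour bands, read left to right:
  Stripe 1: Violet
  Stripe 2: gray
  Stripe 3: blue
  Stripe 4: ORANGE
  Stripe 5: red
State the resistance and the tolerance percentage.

Violet → 7 (first significant figure)
Grey → 8 (second significant figure)
Blue → 6 (third significant figure)
Orange → ×10^3 multiplier
Red → ±2% tolerance
786 × 1000 = 786000 Ω

786000 Ω ±2%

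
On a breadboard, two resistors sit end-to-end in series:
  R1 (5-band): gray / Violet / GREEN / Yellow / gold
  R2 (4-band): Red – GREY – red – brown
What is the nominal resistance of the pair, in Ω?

R1: grey, violet, green → 875; yellow ×10^4 → 8750000 Ω.
R2: red, grey → 28; red ×10^2 → 2800 Ω.
Series: 8750000 + 2800 = 8752800 Ω.

8752800 Ω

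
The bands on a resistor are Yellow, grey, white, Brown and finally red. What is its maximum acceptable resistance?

Yellow → 4 (first significant figure)
Grey → 8 (second significant figure)
White → 9 (third significant figure)
Brown → ×10 multiplier
Red → ±2% tolerance
489 × 10 = 4890 Ω
Maximum = 4890 × (1 + 2/100) = 4987.8 Ω.

4987.8 Ω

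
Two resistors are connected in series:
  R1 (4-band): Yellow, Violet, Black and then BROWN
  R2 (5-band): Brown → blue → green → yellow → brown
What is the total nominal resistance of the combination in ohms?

R1: yellow, violet → 47; black ×1 → 47 Ω.
R2: brown, blue, green → 165; yellow ×10^4 → 1650000 Ω.
Series: 47 + 1650000 = 1650047 Ω.

1650047 Ω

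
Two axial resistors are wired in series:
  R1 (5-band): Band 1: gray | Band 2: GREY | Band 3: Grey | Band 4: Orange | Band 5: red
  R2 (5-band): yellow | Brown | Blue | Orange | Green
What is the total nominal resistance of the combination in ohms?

1304000 Ω

R1: grey, grey, grey → 888; orange ×10^3 → 888000 Ω.
R2: yellow, brown, blue → 416; orange ×10^3 → 416000 Ω.
Series: 888000 + 416000 = 1304000 Ω.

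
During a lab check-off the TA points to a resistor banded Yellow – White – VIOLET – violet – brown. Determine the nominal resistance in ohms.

Yellow → 4 (first significant figure)
White → 9 (second significant figure)
Violet → 7 (third significant figure)
Violet → ×10^7 multiplier
497 × 10000000 = 4970000000 Ω

4970000000 Ω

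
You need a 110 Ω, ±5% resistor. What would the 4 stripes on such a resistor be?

110 Ω = 11 × 10^1.
1 → brown
1 → brown
Multiplier 10^1 → brown.
±5% tolerance → gold.

brown, brown, brown, gold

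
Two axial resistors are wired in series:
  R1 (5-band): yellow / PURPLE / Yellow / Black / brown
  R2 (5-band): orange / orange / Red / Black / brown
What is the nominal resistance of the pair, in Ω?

806 Ω

R1: yellow, violet, yellow → 474; black ×1 → 474 Ω.
R2: orange, orange, red → 332; black ×1 → 332 Ω.
Series: 474 + 332 = 806 Ω.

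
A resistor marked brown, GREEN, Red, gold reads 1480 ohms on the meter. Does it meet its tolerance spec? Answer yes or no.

yes

Brown → 1 (first significant figure)
Green → 5 (second significant figure)
Red → ×10^2 multiplier
Gold → ±5% tolerance
15 × 100 = 1500 Ω
Allowed range: 1425 Ω to 1575 Ω.
1480 ohms lies inside that range.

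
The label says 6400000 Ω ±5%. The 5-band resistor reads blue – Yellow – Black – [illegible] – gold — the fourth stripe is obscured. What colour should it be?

yellow

6400000 Ω = 640 × 10^4.
The fourth band is the multiplier, 10^4, which is yellow.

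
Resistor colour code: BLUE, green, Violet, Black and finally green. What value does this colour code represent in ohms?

Blue → 6 (first significant figure)
Green → 5 (second significant figure)
Violet → 7 (third significant figure)
Black → ×1 multiplier
657 × 1 = 657 Ω

657 Ω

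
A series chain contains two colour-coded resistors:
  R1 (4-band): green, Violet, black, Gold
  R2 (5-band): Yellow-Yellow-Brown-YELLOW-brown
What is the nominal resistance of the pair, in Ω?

4410057 Ω

R1: green, violet → 57; black ×1 → 57 Ω.
R2: yellow, yellow, brown → 441; yellow ×10^4 → 4410000 Ω.
Series: 57 + 4410000 = 4410057 Ω.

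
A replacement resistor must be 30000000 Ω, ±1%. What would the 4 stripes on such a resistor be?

orange, black, blue, brown

30000000 Ω = 30 × 10^6.
3 → orange
0 → black
Multiplier 10^6 → blue.
±1% tolerance → brown.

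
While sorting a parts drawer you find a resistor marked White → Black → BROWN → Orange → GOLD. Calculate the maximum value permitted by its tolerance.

White → 9 (first significant figure)
Black → 0 (second significant figure)
Brown → 1 (third significant figure)
Orange → ×10^3 multiplier
Gold → ±5% tolerance
901 × 1000 = 901000 Ω
Maximum = 901000 × (1 + 5/100) = 946050 Ω.

946050 Ω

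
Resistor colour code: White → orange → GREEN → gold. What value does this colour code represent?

9300000 Ω

White → 9 (first significant figure)
Orange → 3 (second significant figure)
Green → ×10^5 multiplier
93 × 100000 = 9300000 Ω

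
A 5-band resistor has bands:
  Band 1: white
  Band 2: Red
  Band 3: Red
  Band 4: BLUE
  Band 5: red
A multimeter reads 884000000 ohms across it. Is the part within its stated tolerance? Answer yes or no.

no

White → 9 (first significant figure)
Red → 2 (second significant figure)
Red → 2 (third significant figure)
Blue → ×10^6 multiplier
Red → ±2% tolerance
922 × 1000000 = 922000000 Ω
Allowed range: 903560000 Ω to 940440000 Ω.
884000000 ohms lies outside that range.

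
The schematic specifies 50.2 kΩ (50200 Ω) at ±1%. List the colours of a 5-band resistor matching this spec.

50200 Ω = 502 × 10^2.
5 → green
0 → black
2 → red
Multiplier 10^2 → red.
±1% tolerance → brown.

green, black, red, red, brown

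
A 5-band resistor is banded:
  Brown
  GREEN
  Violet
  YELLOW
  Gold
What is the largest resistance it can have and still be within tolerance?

Brown → 1 (first significant figure)
Green → 5 (second significant figure)
Violet → 7 (third significant figure)
Yellow → ×10^4 multiplier
Gold → ±5% tolerance
157 × 10000 = 1570000 Ω
Largest = 1570000 × (1 + 5/100) = 1648500 Ω.

1648500 Ω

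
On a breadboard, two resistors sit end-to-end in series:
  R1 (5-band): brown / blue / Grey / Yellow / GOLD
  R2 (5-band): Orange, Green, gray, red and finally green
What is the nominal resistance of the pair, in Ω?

1715800 Ω

R1: brown, blue, grey → 168; yellow ×10^4 → 1680000 Ω.
R2: orange, green, grey → 358; red ×10^2 → 35800 Ω.
Series: 1680000 + 35800 = 1715800 Ω.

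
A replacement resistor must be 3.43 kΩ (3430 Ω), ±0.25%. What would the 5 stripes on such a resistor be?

orange, yellow, orange, brown, blue

3430 Ω = 343 × 10^1.
3 → orange
4 → yellow
3 → orange
Multiplier 10^1 → brown.
±0.25% tolerance → blue.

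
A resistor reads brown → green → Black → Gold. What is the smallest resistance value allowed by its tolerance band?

Brown → 1 (first significant figure)
Green → 5 (second significant figure)
Black → ×1 multiplier
Gold → ±5% tolerance
15 × 1 = 15 Ω
Smallest = 15 × (1 − 5/100) = 14.25 Ω.

14.25 Ω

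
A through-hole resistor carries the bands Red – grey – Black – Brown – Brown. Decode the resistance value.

2800 Ω

Red → 2 (first significant figure)
Grey → 8 (second significant figure)
Black → 0 (third significant figure)
Brown → ×10 multiplier
280 × 10 = 2800 Ω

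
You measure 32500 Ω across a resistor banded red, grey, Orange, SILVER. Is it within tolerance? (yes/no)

Red → 2 (first significant figure)
Grey → 8 (second significant figure)
Orange → ×10^3 multiplier
Silver → ±10% tolerance
28 × 1000 = 28000 Ω
Allowed range: 25200 Ω to 30800 Ω.
32500 Ω lies outside that range.

no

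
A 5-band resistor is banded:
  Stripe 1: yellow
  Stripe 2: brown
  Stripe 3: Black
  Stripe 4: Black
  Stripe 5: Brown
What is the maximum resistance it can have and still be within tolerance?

Yellow → 4 (first significant figure)
Brown → 1 (second significant figure)
Black → 0 (third significant figure)
Black → ×1 multiplier
Brown → ±1% tolerance
410 × 1 = 410 Ω
Maximum = 410 × (1 + 1/100) = 414.1 Ω.

414.1 Ω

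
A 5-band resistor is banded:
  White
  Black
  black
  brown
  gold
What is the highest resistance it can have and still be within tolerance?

White → 9 (first significant figure)
Black → 0 (second significant figure)
Black → 0 (third significant figure)
Brown → ×10 multiplier
Gold → ±5% tolerance
900 × 10 = 9000 Ω
Highest = 9000 × (1 + 5/100) = 9450 Ω.

9450 Ω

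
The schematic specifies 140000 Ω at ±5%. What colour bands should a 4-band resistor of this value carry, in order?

140000 Ω = 14 × 10^4.
1 → brown
4 → yellow
Multiplier 10^4 → yellow.
±5% tolerance → gold.

brown, yellow, yellow, gold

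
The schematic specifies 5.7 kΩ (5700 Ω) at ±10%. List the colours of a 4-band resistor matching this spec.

5700 Ω = 57 × 10^2.
5 → green
7 → violet
Multiplier 10^2 → red.
±10% tolerance → silver.

green, violet, red, silver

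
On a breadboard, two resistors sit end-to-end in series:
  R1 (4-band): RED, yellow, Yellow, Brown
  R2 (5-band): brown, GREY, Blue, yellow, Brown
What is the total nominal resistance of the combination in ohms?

R1: red, yellow → 24; yellow ×10^4 → 240000 Ω.
R2: brown, grey, blue → 186; yellow ×10^4 → 1860000 Ω.
Series: 240000 + 1860000 = 2100000 Ω.

2100000 Ω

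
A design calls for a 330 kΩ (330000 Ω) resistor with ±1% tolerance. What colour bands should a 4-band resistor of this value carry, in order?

orange, orange, yellow, brown

330000 Ω = 33 × 10^4.
3 → orange
3 → orange
Multiplier 10^4 → yellow.
±1% tolerance → brown.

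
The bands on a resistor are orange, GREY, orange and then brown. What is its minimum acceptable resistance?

37620 Ω

Orange → 3 (first significant figure)
Grey → 8 (second significant figure)
Orange → ×10^3 multiplier
Brown → ±1% tolerance
38 × 1000 = 38000 Ω
Minimum = 38000 × (1 − 1/100) = 37620 Ω.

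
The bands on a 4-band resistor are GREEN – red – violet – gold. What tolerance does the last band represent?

The last band, gold, is the tolerance band.
Gold corresponds to ±5%.

±5%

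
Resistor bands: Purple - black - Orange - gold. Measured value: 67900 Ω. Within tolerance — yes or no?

Violet → 7 (first significant figure)
Black → 0 (second significant figure)
Orange → ×10^3 multiplier
Gold → ±5% tolerance
70 × 1000 = 70000 Ω
Allowed range: 66500 Ω to 73500 Ω.
67900 Ω lies inside that range.

yes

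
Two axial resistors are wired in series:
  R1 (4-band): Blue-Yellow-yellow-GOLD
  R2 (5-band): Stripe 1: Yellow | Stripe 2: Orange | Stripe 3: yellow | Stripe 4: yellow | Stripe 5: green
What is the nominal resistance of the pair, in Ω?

R1: blue, yellow → 64; yellow ×10^4 → 640000 Ω.
R2: yellow, orange, yellow → 434; yellow ×10^4 → 4340000 Ω.
Series: 640000 + 4340000 = 4980000 Ω.

4980000 Ω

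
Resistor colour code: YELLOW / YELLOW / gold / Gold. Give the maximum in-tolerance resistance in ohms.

Yellow → 4 (first significant figure)
Yellow → 4 (second significant figure)
Gold → ×0.1 multiplier
Gold → ±5% tolerance
44 × 0.1 = 4.4 Ω
Maximum = 4.4 × (1 + 5/100) = 4.62 Ω.

4.62 Ω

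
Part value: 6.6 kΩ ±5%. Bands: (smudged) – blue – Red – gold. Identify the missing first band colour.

6600 Ω = 66 × 10^2.
The first band gives digit 6 of the significand, and 6 is blue.

blue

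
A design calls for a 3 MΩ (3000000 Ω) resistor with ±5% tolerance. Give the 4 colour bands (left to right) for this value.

orange, black, green, gold

3000000 Ω = 30 × 10^5.
3 → orange
0 → black
Multiplier 10^5 → green.
±5% tolerance → gold.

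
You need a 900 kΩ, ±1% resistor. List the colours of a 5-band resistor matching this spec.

900000 Ω = 900 × 10^3.
9 → white
0 → black
0 → black
Multiplier 10^3 → orange.
±1% tolerance → brown.

white, black, black, orange, brown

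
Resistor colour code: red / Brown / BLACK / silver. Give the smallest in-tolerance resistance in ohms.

18.9 Ω

Red → 2 (first significant figure)
Brown → 1 (second significant figure)
Black → ×1 multiplier
Silver → ±10% tolerance
21 × 1 = 21 Ω
Smallest = 21 × (1 − 10/100) = 18.9 Ω.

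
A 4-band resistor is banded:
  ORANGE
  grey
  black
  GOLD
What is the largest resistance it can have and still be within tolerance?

Orange → 3 (first significant figure)
Grey → 8 (second significant figure)
Black → ×1 multiplier
Gold → ±5% tolerance
38 × 1 = 38 Ω
Largest = 38 × (1 + 5/100) = 39.9 Ω.

39.9 Ω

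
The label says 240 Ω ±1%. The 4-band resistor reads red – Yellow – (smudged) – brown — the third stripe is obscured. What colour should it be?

brown

240 Ω = 24 × 10^1.
The third band is the multiplier, 10^1, which is brown.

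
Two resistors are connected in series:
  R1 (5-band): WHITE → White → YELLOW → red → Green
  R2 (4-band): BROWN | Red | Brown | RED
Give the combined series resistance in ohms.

99520 Ω

R1: white, white, yellow → 994; red ×10^2 → 99400 Ω.
R2: brown, red → 12; brown ×10 → 120 Ω.
Series: 99400 + 120 = 99520 Ω.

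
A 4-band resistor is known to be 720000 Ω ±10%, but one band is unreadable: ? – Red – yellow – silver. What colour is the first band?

720000 Ω = 72 × 10^4.
The first band gives digit 7 of the significand, and 7 is violet.

violet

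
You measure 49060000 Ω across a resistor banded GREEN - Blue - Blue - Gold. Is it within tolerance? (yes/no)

Green → 5 (first significant figure)
Blue → 6 (second significant figure)
Blue → ×10^6 multiplier
Gold → ±5% tolerance
56 × 1000000 = 56000000 Ω
Allowed range: 53200000 Ω to 58800000 Ω.
49060000 Ω lies outside that range.

no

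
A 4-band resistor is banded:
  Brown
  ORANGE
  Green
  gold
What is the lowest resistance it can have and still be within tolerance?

1235000 Ω

Brown → 1 (first significant figure)
Orange → 3 (second significant figure)
Green → ×10^5 multiplier
Gold → ±5% tolerance
13 × 100000 = 1300000 Ω
Lowest = 1300000 × (1 − 5/100) = 1235000 Ω.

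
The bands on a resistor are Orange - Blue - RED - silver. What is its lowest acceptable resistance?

Orange → 3 (first significant figure)
Blue → 6 (second significant figure)
Red → ×10^2 multiplier
Silver → ±10% tolerance
36 × 100 = 3600 Ω
Lowest = 3600 × (1 − 10/100) = 3240 Ω.

3240 Ω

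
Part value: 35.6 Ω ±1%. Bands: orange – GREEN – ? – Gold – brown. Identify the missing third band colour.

35.6 Ω = 356 × 10^-1.
The third band gives digit 6 of the significand, and 6 is blue.

blue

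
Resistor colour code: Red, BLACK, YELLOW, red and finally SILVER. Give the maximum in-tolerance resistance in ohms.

22440 Ω

Red → 2 (first significant figure)
Black → 0 (second significant figure)
Yellow → 4 (third significant figure)
Red → ×10^2 multiplier
Silver → ±10% tolerance
204 × 100 = 20400 Ω
Maximum = 20400 × (1 + 10/100) = 22440 Ω.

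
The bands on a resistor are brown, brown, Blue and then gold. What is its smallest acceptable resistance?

Brown → 1 (first significant figure)
Brown → 1 (second significant figure)
Blue → ×10^6 multiplier
Gold → ±5% tolerance
11 × 1000000 = 11000000 Ω
Smallest = 11000000 × (1 − 5/100) = 10450000 Ω.

10450000 Ω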